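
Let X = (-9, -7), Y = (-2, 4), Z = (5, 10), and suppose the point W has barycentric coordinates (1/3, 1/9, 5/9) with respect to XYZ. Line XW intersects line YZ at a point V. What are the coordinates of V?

Line XW meets YZ where the X-coordinate vanishes; zeroing W's X-weight and renormalizing leaves Y, Z-weights 1/9 : 5/9 → (1/6, 5/6).
So V = (1/6)·Y + (5/6)·Z = (23/6, 9).

(23/6, 9)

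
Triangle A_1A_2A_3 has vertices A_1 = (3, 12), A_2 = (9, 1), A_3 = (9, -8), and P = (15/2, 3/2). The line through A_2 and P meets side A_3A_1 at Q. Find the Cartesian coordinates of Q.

Barycentric coordinates of P with respect to A_1A_2A_3: (1/4, 1/2, 1/4).
On side A_3A_1 the A_2-coordinate is zero; dropping P's A_2-weight 1/2 and renormalizing the remaining 1/4 : 1/4 gives weights 1/2, 1/2 on A_3, A_1.
Q = (1/2)·(9, -8) + (1/2)·(3, 12) = (6, 2).

(6, 2)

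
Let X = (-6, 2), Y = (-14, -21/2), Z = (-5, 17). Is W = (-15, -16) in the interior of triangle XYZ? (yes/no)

Barycentric coordinates of W: (44/215, 234/215, -63/215).
The three coordinates are positive, positive, negative; a point is interior exactly when all three are positive.

no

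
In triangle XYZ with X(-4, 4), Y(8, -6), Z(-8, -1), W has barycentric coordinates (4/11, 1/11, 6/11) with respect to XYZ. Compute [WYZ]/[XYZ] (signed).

The signed ratio [WYZ]/[XYZ] equals the barycentric coordinate of W at vertex X, which is 4/11.

4/11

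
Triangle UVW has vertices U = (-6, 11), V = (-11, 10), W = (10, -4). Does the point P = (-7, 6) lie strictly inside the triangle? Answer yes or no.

Barycentric coordinates of P: (-4/13, 95/91, 24/91).
The three coordinates are negative, positive, positive; a point is interior exactly when all three are positive.

no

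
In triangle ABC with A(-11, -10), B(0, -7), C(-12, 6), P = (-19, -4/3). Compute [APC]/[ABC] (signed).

[ABC] = ½·((-11)·(-7−6) + 0·(6−(-10)) + (-12)·(-10−(-7))) = ½·(143 + 0 + 36) = 179/2.
[APC] = ½·((-11)·(-4/3−6) + (-19)·(6−(-10)) + (-12)·(-10−(-4/3))) = ½·(242/3 − 304 + 104) = -179/3, so the ratio is (-179/3)/(179/2) = -2/3.

-2/3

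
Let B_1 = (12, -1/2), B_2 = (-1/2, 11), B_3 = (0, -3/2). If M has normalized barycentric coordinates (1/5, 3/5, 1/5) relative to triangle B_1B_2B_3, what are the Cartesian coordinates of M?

(21/10, 31/5)

M = (1/5)·B_1 + (3/5)·B_2 + (1/5)·B_3.
x-coordinate: (1/5)·12 + (3/5)·(-1/2) + (1/5)·0 = 21/10.
y-coordinate: (1/5)·(-1/2) + (3/5)·11 + (1/5)·(-3/2) = 31/5.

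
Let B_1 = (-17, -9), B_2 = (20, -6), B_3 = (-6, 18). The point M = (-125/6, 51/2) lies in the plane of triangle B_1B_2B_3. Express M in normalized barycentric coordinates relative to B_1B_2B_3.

Signed area of the reference triangle: [B_1B_2B_3] = ½·((-17)·(-6−18) + 20·(18−(-9)) + (-6)·(-9−(-6))) = ½·(408 + 540 + 18) = 483.
[MB_2B_3] = ½·((-125/6)·(-6−18) + 20·(18−(51/2)) + (-6)·(51/2−(-6))) = ½·(500 − 150 − 189) = 161/2, so the B_1-coordinate is (161/2)/483 = 1/6.
[B_1MB_3] = ½·((-17)·(51/2−18) + (-125/6)·(18−(-9)) + (-6)·(-9−(51/2))) = ½·(-255/2 − 1125/2 + 207) = -483/2, so the B_2-coordinate is -1/2.
[B_1B_2M] = ½·((-17)·(-6−(51/2)) + 20·(51/2−(-9)) + (-125/6)·(-9−(-6))) = ½·(1071/2 + 690 + 125/2) = 644, so the B_3-coordinate is 4/3.
Check: 1/6 − 1/2 + 4/3 = 1.

(1/6, -1/2, 4/3)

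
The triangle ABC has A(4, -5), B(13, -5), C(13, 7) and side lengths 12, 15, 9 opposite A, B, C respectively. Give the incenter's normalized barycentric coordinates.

(1/3, 5/12, 1/4)

The incenter has barycentric coordinates proportional to the opposite side lengths: (12 : 15 : 9).
Normalizing by 12+15+9 = 36 gives (1/3, 5/12, 1/4).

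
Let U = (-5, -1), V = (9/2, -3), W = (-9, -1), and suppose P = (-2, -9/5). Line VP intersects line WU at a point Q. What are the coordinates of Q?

(-19/3, -1)

Barycentric coordinates of P with respect to UVW: (2/5, 2/5, 1/5).
On side WU the V-coordinate is zero; dropping P's V-weight 2/5 and renormalizing the remaining 1/5 : 2/5 gives weights 1/3, 2/3 on W, U.
Q = (1/3)·(-9, -1) + (2/3)·(-5, -1) = (-19/3, -1).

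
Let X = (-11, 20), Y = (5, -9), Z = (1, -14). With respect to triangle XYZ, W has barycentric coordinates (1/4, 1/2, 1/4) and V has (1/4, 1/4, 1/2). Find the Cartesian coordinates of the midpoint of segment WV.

Barycentric coordinates of the midpoint are the average: (1/4, 3/8, 3/8).
Converting: (1/4)·X + (3/8)·Y + (3/8)·Z = (-1/2, -29/8).

(-1/2, -29/8)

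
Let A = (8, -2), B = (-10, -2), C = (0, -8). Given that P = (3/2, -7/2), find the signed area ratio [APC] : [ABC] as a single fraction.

[ABC] = ½·(8·(-2−(-8)) + (-10)·(-8−(-2)) + 0·(-2−(-2))) = ½·(48 + 60 + 0) = 54.
[APC] = ½·(8·(-7/2−(-8)) + (3/2)·(-8−(-2)) + 0·(-2−(-7/2))) = ½·(36 − 9 + 0) = 27/2, so the ratio is (27/2)/54 = 1/4.

1/4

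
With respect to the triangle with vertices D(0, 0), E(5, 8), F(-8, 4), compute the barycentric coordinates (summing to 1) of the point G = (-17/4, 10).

(-3/4, 3/4, 1)

Signed area of the reference triangle: [DEF] = ½·(0·(8−4) + 5·(4−0) + (-8)·(0−8)) = ½·(0 + 20 + 64) = 42.
[GEF] = ½·((-17/4)·(8−4) + 5·(4−10) + (-8)·(10−8)) = ½·(-17 − 30 − 16) = -63/2, so the D-coordinate is (-63/2)/42 = -3/4.
[DGF] = ½·(0·(10−4) + (-17/4)·(4−0) + (-8)·(0−10)) = ½·(0 − 17 + 80) = 63/2, so the E-coordinate is 3/4.
[DEG] = ½·(0·(8−10) + 5·(10−0) + (-17/4)·(0−8)) = ½·(0 + 50 + 34) = 42, so the F-coordinate is 1.
Check: -3/4 + 3/4 + 1 = 1.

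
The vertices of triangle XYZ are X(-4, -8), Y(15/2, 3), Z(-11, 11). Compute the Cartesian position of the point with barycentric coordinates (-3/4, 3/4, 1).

W = (-3/4)·X + (3/4)·Y + 1·Z.
x-coordinate: (-3/4)·(-4) + (3/4)·(15/2) + 1·(-11) = -19/8.
y-coordinate: (-3/4)·(-8) + (3/4)·3 + 1·11 = 77/4.

(-19/8, 77/4)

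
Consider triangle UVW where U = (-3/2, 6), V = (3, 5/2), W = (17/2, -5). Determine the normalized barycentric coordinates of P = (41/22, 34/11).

(4/11, 6/11, 1/11)

Signed area of the reference triangle: [UVW] = ½·((-3/2)·(5/2−(-5)) + 3·(-5−6) + (17/2)·(6−(5/2))) = ½·(-45/4 − 33 + 119/4) = -29/4.
[PVW] = ½·((41/22)·(5/2−(-5)) + 3·(-5−(34/11)) + (17/2)·(34/11−(5/2))) = ½·(615/44 − 267/11 + 221/44) = -29/11, so the U-coordinate is (-29/11)/(-29/4) = 4/11.
[UPW] = ½·((-3/2)·(34/11−(-5)) + (41/22)·(-5−6) + (17/2)·(6−(34/11))) = ½·(-267/22 − 41/2 + 272/11) = -87/22, so the V-coordinate is 6/11.
[UVP] = ½·((-3/2)·(5/2−(34/11)) + 3·(34/11−6) + (41/22)·(6−(5/2))) = ½·(39/44 − 96/11 + 287/44) = -29/44, so the W-coordinate is 1/11.
Check: 4/11 + 6/11 + 1/11 = 1.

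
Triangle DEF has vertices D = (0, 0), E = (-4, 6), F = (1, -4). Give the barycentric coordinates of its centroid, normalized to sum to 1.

(1/3, 1/3, 1/3)

The centroid is the average of the vertices, so each weight is 1/3.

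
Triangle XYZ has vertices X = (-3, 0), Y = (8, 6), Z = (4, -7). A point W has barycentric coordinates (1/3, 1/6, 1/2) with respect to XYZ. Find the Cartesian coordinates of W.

W = (1/3)·X + (1/6)·Y + (1/2)·Z.
x-coordinate: (1/3)·(-3) + (1/6)·8 + (1/2)·4 = 7/3.
y-coordinate: (1/3)·0 + (1/6)·6 + (1/2)·(-7) = -5/2.

(7/3, -5/2)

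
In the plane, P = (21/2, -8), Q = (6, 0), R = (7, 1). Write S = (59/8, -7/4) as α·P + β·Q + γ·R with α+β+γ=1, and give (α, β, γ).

Signed area of the reference triangle: [PQR] = ½·((21/2)·(0−1) + 6·(1−(-8)) + 7·(-8−0)) = ½·(-21/2 + 54 − 56) = -25/4.
[SQR] = ½·((59/8)·(0−1) + 6·(1−(-7/4)) + 7·(-7/4−0)) = ½·(-59/8 + 33/2 − 49/4) = -25/16, so the P-coordinate is (-25/16)/(-25/4) = 1/4.
[PSR] = ½·((21/2)·(-7/4−1) + (59/8)·(1−(-8)) + 7·(-8−(-7/4))) = ½·(-231/8 + 531/8 − 175/4) = -25/8, so the Q-coordinate is 1/2.
[PQS] = ½·((21/2)·(0−(-7/4)) + 6·(-7/4−(-8)) + (59/8)·(-8−0)) = ½·(147/8 + 75/2 − 59) = -25/16, so the R-coordinate is 1/4.

(1/4, 1/2, 1/4)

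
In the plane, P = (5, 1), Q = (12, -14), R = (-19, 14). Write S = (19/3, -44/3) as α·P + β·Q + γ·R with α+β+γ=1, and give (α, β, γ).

(-2/3, 4/3, 1/3)

Signed area of the reference triangle: [PQR] = ½·(5·(-14−14) + 12·(14−1) + (-19)·(1−(-14))) = ½·(-140 + 156 − 285) = -269/2.
[SQR] = ½·((19/3)·(-14−14) + 12·(14−(-44/3)) + (-19)·(-44/3−(-14))) = ½·(-532/3 + 344 + 38/3) = 269/3, so the P-coordinate is (269/3)/(-269/2) = -2/3.
[PSR] = ½·(5·(-44/3−14) + (19/3)·(14−1) + (-19)·(1−(-44/3))) = ½·(-430/3 + 247/3 − 893/3) = -538/3, so the Q-coordinate is 4/3.
[PQS] = ½·(5·(-14−(-44/3)) + 12·(-44/3−1) + (19/3)·(1−(-14))) = ½·(10/3 − 188 + 95) = -269/6, so the R-coordinate is 1/3.
Check: -2/3 + 4/3 + 1/3 = 1.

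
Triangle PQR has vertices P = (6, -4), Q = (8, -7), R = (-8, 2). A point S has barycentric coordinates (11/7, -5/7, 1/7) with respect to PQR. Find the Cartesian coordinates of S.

S = (11/7)·P + (-5/7)·Q + (1/7)·R.
x-coordinate: (11/7)·6 + (-5/7)·8 + (1/7)·(-8) = 18/7.
y-coordinate: (11/7)·(-4) + (-5/7)·(-7) + (1/7)·2 = -1.

(18/7, -1)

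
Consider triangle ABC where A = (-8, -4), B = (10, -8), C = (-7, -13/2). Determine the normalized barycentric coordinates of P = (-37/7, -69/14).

Signed area of the reference triangle: [ABC] = ½·((-8)·(-8−(-13/2)) + 10·(-13/2−(-4)) + (-7)·(-4−(-8))) = ½·(12 − 25 − 28) = -41/2.
[PBC] = ½·((-37/7)·(-8−(-13/2)) + 10·(-13/2−(-69/14)) + (-7)·(-69/14−(-8))) = ½·(111/14 − 110/7 − 43/2) = -205/14, so the A-coordinate is (-205/14)/(-41/2) = 5/7.
[APC] = ½·((-8)·(-69/14−(-13/2)) + (-37/7)·(-13/2−(-4)) + (-7)·(-4−(-69/14))) = ½·(-88/7 + 185/14 − 13/2) = -41/14, so the B-coordinate is 1/7.
[ABP] = ½·((-8)·(-8−(-69/14)) + 10·(-69/14−(-4)) + (-37/7)·(-4−(-8))) = ½·(172/7 − 65/7 − 148/7) = -41/14, so the C-coordinate is 1/7.

(5/7, 1/7, 1/7)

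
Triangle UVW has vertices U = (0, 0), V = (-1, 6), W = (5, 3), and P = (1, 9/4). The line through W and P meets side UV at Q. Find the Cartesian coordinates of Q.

Barycentric coordinates of P with respect to UVW: (1/2, 1/4, 1/4).
On side UV the W-coordinate is zero; dropping P's W-weight 1/4 and renormalizing the remaining 1/2 : 1/4 gives weights 2/3, 1/3 on U, V.
Q = (2/3)·(0, 0) + (1/3)·(-1, 6) = (-1/3, 2).

(-1/3, 2)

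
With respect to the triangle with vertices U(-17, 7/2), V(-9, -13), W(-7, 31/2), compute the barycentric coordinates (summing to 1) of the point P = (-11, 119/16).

(3/8, 1/8, 1/2)

Signed area of the reference triangle: [UVW] = ½·((-17)·(-13−(31/2)) + (-9)·(31/2−(7/2)) + (-7)·(7/2−(-13))) = ½·(969/2 − 108 − 231/2) = 261/2.
[PVW] = ½·((-11)·(-13−(31/2)) + (-9)·(31/2−(119/16)) + (-7)·(119/16−(-13))) = ½·(627/2 − 1161/16 − 2289/16) = 783/16, so the U-coordinate is (783/16)/(261/2) = 3/8.
[UPW] = ½·((-17)·(119/16−(31/2)) + (-11)·(31/2−(7/2)) + (-7)·(7/2−(119/16))) = ½·(2193/16 − 132 + 441/16) = 261/16, so the V-coordinate is 1/8.
[UVP] = ½·((-17)·(-13−(119/16)) + (-9)·(119/16−(7/2)) + (-11)·(7/2−(-13))) = ½·(5559/16 − 567/16 − 363/2) = 261/4, so the W-coordinate is 1/2.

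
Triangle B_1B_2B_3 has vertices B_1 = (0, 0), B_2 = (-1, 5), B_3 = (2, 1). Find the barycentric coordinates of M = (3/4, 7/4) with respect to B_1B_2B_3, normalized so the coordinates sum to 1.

(1/4, 1/4, 1/2)

Signed area of the reference triangle: [B_1B_2B_3] = ½·(0·(5−1) + (-1)·(1−0) + 2·(0−5)) = ½·(0 − 1 − 10) = -11/2.
[MB_2B_3] = ½·((3/4)·(5−1) + (-1)·(1−(7/4)) + 2·(7/4−5)) = ½·(3 + 3/4 − 13/2) = -11/8, so the B_1-coordinate is (-11/8)/(-11/2) = 1/4.
[B_1MB_3] = ½·(0·(7/4−1) + (3/4)·(1−0) + 2·(0−(7/4))) = ½·(0 + 3/4 − 7/2) = -11/8, so the B_2-coordinate is 1/4.
[B_1B_2M] = ½·(0·(5−(7/4)) + (-1)·(7/4−0) + (3/4)·(0−5)) = ½·(0 − 7/4 − 15/4) = -11/4, so the B_3-coordinate is 1/2.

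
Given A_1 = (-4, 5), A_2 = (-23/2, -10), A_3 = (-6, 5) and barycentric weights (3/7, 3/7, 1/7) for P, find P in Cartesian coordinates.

P = (3/7)·A_1 + (3/7)·A_2 + (1/7)·A_3.
x-coordinate: (3/7)·(-4) + (3/7)·(-23/2) + (1/7)·(-6) = -15/2.
y-coordinate: (3/7)·5 + (3/7)·(-10) + (1/7)·5 = -10/7.

(-15/2, -10/7)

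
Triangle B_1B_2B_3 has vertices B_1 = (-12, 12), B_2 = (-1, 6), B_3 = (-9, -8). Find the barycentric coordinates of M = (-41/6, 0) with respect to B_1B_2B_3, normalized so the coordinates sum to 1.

Signed area of the reference triangle: [B_1B_2B_3] = ½·((-12)·(6−(-8)) + (-1)·(-8−12) + (-9)·(12−6)) = ½·(-168 + 20 − 54) = -101.
[MB_2B_3] = ½·((-41/6)·(6−(-8)) + (-1)·(-8−0) + (-9)·(0−6)) = ½·(-287/3 + 8 + 54) = -101/6, so the B_1-coordinate is (-101/6)/(-101) = 1/6.
[B_1MB_3] = ½·((-12)·(0−(-8)) + (-41/6)·(-8−12) + (-9)·(12−0)) = ½·(-96 + 410/3 − 108) = -101/3, so the B_2-coordinate is 1/3.
[B_1B_2M] = ½·((-12)·(6−0) + (-1)·(0−12) + (-41/6)·(12−6)) = ½·(-72 + 12 − 41) = -101/2, so the B_3-coordinate is 1/2.

(1/6, 1/3, 1/2)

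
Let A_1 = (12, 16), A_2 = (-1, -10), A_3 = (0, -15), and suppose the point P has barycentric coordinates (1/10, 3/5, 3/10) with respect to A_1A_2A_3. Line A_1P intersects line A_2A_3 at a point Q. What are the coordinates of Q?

(-2/3, -35/3)

Line A_1P meets A_2A_3 where the A_1-coordinate vanishes; zeroing P's A_1-weight and renormalizing leaves A_2, A_3-weights 3/5 : 3/10 → (2/3, 1/3).
So Q = (2/3)·A_2 + (1/3)·A_3 = (-2/3, -35/3).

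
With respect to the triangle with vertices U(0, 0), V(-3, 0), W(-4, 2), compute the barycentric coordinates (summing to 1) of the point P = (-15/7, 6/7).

(3/7, 1/7, 3/7)

Signed area of the reference triangle: [UVW] = ½·(0·(0−2) + (-3)·(2−0) + (-4)·(0−0)) = ½·(0 − 6 + 0) = -3.
[PVW] = ½·((-15/7)·(0−2) + (-3)·(2−(6/7)) + (-4)·(6/7−0)) = ½·(30/7 − 24/7 − 24/7) = -9/7, so the U-coordinate is (-9/7)/(-3) = 3/7.
[UPW] = ½·(0·(6/7−2) + (-15/7)·(2−0) + (-4)·(0−(6/7))) = ½·(0 − 30/7 + 24/7) = -3/7, so the V-coordinate is 1/7.
[UVP] = ½·(0·(0−(6/7)) + (-3)·(6/7−0) + (-15/7)·(0−0)) = ½·(0 − 18/7 + 0) = -9/7, so the W-coordinate is 3/7.
Check: 3/7 + 1/7 + 3/7 = 1.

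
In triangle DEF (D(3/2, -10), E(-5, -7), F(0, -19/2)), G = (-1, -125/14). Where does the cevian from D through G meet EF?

(-2, -17/2)

Barycentric coordinates of G with respect to DEF: (2/7, 2/7, 3/7).
On side EF the D-coordinate is zero; dropping G's D-weight 2/7 and renormalizing the remaining 2/7 : 3/7 gives weights 2/5, 3/5 on E, F.
H = (2/5)·(-5, -7) + (3/5)·(0, -19/2) = (-2, -17/2).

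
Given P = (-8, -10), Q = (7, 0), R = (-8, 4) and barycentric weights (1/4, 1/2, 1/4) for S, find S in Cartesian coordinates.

S = (1/4)·P + (1/2)·Q + (1/4)·R.
x-coordinate: (1/4)·(-8) + (1/2)·7 + (1/4)·(-8) = -1/2.
y-coordinate: (1/4)·(-10) + (1/2)·0 + (1/4)·4 = -3/2.

(-1/2, -3/2)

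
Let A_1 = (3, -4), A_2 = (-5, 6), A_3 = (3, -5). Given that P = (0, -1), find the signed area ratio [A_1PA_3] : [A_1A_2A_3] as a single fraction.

[A_1A_2A_3] = ½·(3·(6−(-5)) + (-5)·(-5−(-4)) + 3·(-4−6)) = ½·(33 + 5 − 30) = 4.
[A_1PA_3] = ½·(3·(-1−(-5)) + 0·(-5−(-4)) + 3·(-4−(-1))) = ½·(12 + 0 − 9) = 3/2, so the ratio is (3/2)/4 = 3/8.

3/8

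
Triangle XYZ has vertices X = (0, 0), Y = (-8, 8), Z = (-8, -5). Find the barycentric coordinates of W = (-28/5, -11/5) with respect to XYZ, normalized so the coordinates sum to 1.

(3/10, 1/10, 3/5)

Signed area of the reference triangle: [XYZ] = ½·(0·(8−(-5)) + (-8)·(-5−0) + (-8)·(0−8)) = ½·(0 + 40 + 64) = 52.
[WYZ] = ½·((-28/5)·(8−(-5)) + (-8)·(-5−(-11/5)) + (-8)·(-11/5−8)) = ½·(-364/5 + 112/5 + 408/5) = 78/5, so the X-coordinate is (78/5)/52 = 3/10.
[XWZ] = ½·(0·(-11/5−(-5)) + (-28/5)·(-5−0) + (-8)·(0−(-11/5))) = ½·(0 + 28 − 88/5) = 26/5, so the Y-coordinate is 1/10.
[XYW] = ½·(0·(8−(-11/5)) + (-8)·(-11/5−0) + (-28/5)·(0−8)) = ½·(0 + 88/5 + 224/5) = 156/5, so the Z-coordinate is 3/5.
Check: 3/10 + 1/10 + 3/5 = 1.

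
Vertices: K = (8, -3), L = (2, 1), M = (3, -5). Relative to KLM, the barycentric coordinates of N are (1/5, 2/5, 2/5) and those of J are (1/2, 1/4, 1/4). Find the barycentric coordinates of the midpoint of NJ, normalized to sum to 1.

(7/20, 13/40, 13/40)

Since both coordinate triples sum to 1, the midpoint's barycentrics are the componentwise average.
(1/5+1/2)/2 = 7/20; similarly 13/40 and 13/40.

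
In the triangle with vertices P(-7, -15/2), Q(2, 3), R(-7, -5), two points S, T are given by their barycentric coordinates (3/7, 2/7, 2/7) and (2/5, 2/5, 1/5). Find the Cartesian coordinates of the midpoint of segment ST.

(-137/35, -461/140)

Barycentric coordinates of the midpoint are the average: (29/70, 12/35, 17/70).
Converting: (29/70)·P + (12/35)·Q + (17/70)·R = (-137/35, -461/140).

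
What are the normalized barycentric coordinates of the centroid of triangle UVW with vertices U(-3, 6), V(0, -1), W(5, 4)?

The centroid is the average of the vertices, so each weight is 1/3.

(1/3, 1/3, 1/3)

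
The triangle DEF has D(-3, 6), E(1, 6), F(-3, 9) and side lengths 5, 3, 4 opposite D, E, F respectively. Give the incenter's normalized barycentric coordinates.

(5/12, 1/4, 1/3)

The incenter has barycentric coordinates proportional to the opposite side lengths: (5 : 3 : 4).
Normalizing by 5+3+4 = 12 gives (5/12, 1/4, 1/3).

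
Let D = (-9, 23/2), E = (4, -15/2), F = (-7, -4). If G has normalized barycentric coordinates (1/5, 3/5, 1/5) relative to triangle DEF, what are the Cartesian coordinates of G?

G = (1/5)·D + (3/5)·E + (1/5)·F.
x-coordinate: (1/5)·(-9) + (3/5)·4 + (1/5)·(-7) = -4/5.
y-coordinate: (1/5)·(23/2) + (3/5)·(-15/2) + (1/5)·(-4) = -3.

(-4/5, -3)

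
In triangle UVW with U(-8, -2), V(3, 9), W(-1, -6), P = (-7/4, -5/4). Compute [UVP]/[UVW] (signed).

[UVW] = ½·((-8)·(9−(-6)) + 3·(-6−(-2)) + (-1)·(-2−9)) = ½·(-120 − 12 + 11) = -121/2.
[UVP] = ½·((-8)·(9−(-5/4)) + 3·(-5/4−(-2)) + (-7/4)·(-2−9)) = ½·(-82 + 9/4 + 77/4) = -121/4, so the ratio is (-121/4)/(-121/2) = 1/2.

1/2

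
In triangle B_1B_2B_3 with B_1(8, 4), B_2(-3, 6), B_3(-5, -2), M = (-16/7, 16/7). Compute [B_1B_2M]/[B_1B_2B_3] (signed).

3/7

[B_1B_2B_3] = ½·(8·(6−(-2)) + (-3)·(-2−4) + (-5)·(4−6)) = ½·(64 + 18 + 10) = 46.
[B_1B_2M] = ½·(8·(6−(16/7)) + (-3)·(16/7−4) + (-16/7)·(4−6)) = ½·(208/7 + 36/7 + 32/7) = 138/7, so the ratio is (138/7)/46 = 3/7.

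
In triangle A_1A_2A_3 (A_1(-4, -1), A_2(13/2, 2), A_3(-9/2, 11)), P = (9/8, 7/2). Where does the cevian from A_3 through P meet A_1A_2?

(3, 1)

Barycentric coordinates of P with respect to A_1A_2A_3: (1/4, 1/2, 1/4).
On side A_1A_2 the A_3-coordinate is zero; dropping P's A_3-weight 1/4 and renormalizing the remaining 1/4 : 1/2 gives weights 1/3, 2/3 on A_1, A_2.
Q = (1/3)·(-4, -1) + (2/3)·(13/2, 2) = (3, 1).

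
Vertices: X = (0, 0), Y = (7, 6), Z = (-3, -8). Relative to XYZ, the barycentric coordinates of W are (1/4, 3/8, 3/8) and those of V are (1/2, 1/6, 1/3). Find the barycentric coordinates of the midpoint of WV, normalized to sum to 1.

Since both coordinate triples sum to 1, the midpoint's barycentrics are the componentwise average.
(1/4+1/2)/2 = 3/8; similarly 13/48 and 17/48.

(3/8, 13/48, 17/48)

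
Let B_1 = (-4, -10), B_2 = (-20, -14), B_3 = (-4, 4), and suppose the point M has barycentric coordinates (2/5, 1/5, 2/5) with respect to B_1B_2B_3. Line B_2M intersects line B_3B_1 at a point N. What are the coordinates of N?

Line B_2M meets B_3B_1 where the B_2-coordinate vanishes; zeroing M's B_2-weight and renormalizing leaves B_3, B_1-weights 2/5 : 2/5 → (1/2, 1/2).
So N = (1/2)·B_3 + (1/2)·B_1 = (-4, -3).

(-4, -3)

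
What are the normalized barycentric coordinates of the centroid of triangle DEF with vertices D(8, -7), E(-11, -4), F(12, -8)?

The centroid is the average of the vertices, so each weight is 1/3.

(1/3, 1/3, 1/3)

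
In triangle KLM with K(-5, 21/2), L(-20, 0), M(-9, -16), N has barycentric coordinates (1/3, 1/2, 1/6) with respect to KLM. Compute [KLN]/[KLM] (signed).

The signed ratio [KLN]/[KLM] equals the barycentric coordinate of N at vertex M, which is 1/6.

1/6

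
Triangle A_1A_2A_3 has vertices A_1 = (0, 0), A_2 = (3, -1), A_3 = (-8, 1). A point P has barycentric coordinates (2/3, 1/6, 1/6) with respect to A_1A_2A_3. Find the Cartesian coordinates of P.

(-5/6, 0)

P = (2/3)·A_1 + (1/6)·A_2 + (1/6)·A_3.
x-coordinate: (2/3)·0 + (1/6)·3 + (1/6)·(-8) = -5/6.
y-coordinate: (2/3)·0 + (1/6)·(-1) + (1/6)·1 = 0.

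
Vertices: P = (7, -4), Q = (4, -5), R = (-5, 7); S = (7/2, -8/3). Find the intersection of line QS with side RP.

(3, -1/3)

Barycentric coordinates of S with respect to PQR: (1/3, 1/2, 1/6).
On side RP the Q-coordinate is zero; dropping S's Q-weight 1/2 and renormalizing the remaining 1/6 : 1/3 gives weights 1/3, 2/3 on R, P.
T = (1/3)·(-5, 7) + (2/3)·(7, -4) = (3, -1/3).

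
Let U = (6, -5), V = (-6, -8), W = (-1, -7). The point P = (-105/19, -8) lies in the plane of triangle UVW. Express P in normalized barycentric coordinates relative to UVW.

(-3/19, 13/19, 9/19)

Signed area of the reference triangle: [UVW] = ½·(6·(-8−(-7)) + (-6)·(-7−(-5)) + (-1)·(-5−(-8))) = ½·(-6 + 12 − 3) = 3/2.
[PVW] = ½·((-105/19)·(-8−(-7)) + (-6)·(-7−(-8)) + (-1)·(-8−(-8))) = ½·(105/19 − 6 + 0) = -9/38, so the U-coordinate is (-9/38)/(3/2) = -3/19.
[UPW] = ½·(6·(-8−(-7)) + (-105/19)·(-7−(-5)) + (-1)·(-5−(-8))) = ½·(-6 + 210/19 − 3) = 39/38, so the V-coordinate is 13/19.
[UVP] = ½·(6·(-8−(-8)) + (-6)·(-8−(-5)) + (-105/19)·(-5−(-8))) = ½·(0 + 18 − 315/19) = 27/38, so the W-coordinate is 9/19.
Check: -3/19 + 13/19 + 9/19 = 1.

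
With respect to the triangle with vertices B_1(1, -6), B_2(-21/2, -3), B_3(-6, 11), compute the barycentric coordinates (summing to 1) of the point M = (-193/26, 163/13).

(-2/13, 1/13, 14/13)

Signed area of the reference triangle: [B_1B_2B_3] = ½·(1·(-3−11) + (-21/2)·(11−(-6)) + (-6)·(-6−(-3))) = ½·(-14 − 357/2 + 18) = -349/4.
[MB_2B_3] = ½·((-193/26)·(-3−11) + (-21/2)·(11−(163/13)) + (-6)·(163/13−(-3))) = ½·(1351/13 + 210/13 − 1212/13) = 349/26, so the B_1-coordinate is (349/26)/(-349/4) = -2/13.
[B_1MB_3] = ½·(1·(163/13−11) + (-193/26)·(11−(-6)) + (-6)·(-6−(163/13))) = ½·(20/13 − 3281/26 + 1446/13) = -349/52, so the B_2-coordinate is 1/13.
[B_1B_2M] = ½·(1·(-3−(163/13)) + (-21/2)·(163/13−(-6)) + (-193/26)·(-6−(-3))) = ½·(-202/13 − 5061/26 + 579/26) = -2443/26, so the B_3-coordinate is 14/13.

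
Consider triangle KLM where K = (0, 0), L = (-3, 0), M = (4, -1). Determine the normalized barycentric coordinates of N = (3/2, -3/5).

Signed area of the reference triangle: [KLM] = ½·(0·(0−(-1)) + (-3)·(-1−0) + 4·(0−0)) = ½·(0 + 3 + 0) = 3/2.
[NLM] = ½·((3/2)·(0−(-1)) + (-3)·(-1−(-3/5)) + 4·(-3/5−0)) = ½·(3/2 + 6/5 − 12/5) = 3/20, so the K-coordinate is (3/20)/(3/2) = 1/10.
[KNM] = ½·(0·(-3/5−(-1)) + (3/2)·(-1−0) + 4·(0−(-3/5))) = ½·(0 − 3/2 + 12/5) = 9/20, so the L-coordinate is 3/10.
[KLN] = ½·(0·(0−(-3/5)) + (-3)·(-3/5−0) + (3/2)·(0−0)) = ½·(0 + 9/5 + 0) = 9/10, so the M-coordinate is 3/5.
Check: 1/10 + 3/10 + 3/5 = 1.

(1/10, 3/10, 3/5)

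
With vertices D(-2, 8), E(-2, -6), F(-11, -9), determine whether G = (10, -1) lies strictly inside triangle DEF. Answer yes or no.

Barycentric coordinates of G: (1/14, 95/42, -4/3).
The three coordinates are positive, positive, negative; a point is interior exactly when all three are positive.

no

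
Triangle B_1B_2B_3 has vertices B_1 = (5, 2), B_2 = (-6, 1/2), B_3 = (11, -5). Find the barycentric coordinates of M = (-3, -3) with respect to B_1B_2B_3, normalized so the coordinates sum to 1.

(-1/2, 1, 1/2)

Signed area of the reference triangle: [B_1B_2B_3] = ½·(5·(1/2−(-5)) + (-6)·(-5−2) + 11·(2−(1/2))) = ½·(55/2 + 42 + 33/2) = 43.
[MB_2B_3] = ½·((-3)·(1/2−(-5)) + (-6)·(-5−(-3)) + 11·(-3−(1/2))) = ½·(-33/2 + 12 − 77/2) = -43/2, so the B_1-coordinate is (-43/2)/43 = -1/2.
[B_1MB_3] = ½·(5·(-3−(-5)) + (-3)·(-5−2) + 11·(2−(-3))) = ½·(10 + 21 + 55) = 43, so the B_2-coordinate is 1.
[B_1B_2M] = ½·(5·(1/2−(-3)) + (-6)·(-3−2) + (-3)·(2−(1/2))) = ½·(35/2 + 30 − 9/2) = 43/2, so the B_3-coordinate is 1/2.
Check: -1/2 + 1 + 1/2 = 1.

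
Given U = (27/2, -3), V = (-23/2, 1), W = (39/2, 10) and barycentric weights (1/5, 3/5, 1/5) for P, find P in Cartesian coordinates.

P = (1/5)·U + (3/5)·V + (1/5)·W.
x-coordinate: (1/5)·(27/2) + (3/5)·(-23/2) + (1/5)·(39/2) = -3/10.
y-coordinate: (1/5)·(-3) + (3/5)·1 + (1/5)·10 = 2.

(-3/10, 2)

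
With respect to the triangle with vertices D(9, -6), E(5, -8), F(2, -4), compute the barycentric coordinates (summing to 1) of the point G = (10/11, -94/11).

(-9/11, 17/11, 3/11)

Signed area of the reference triangle: [DEF] = ½·(9·(-8−(-4)) + 5·(-4−(-6)) + 2·(-6−(-8))) = ½·(-36 + 10 + 4) = -11.
[GEF] = ½·((10/11)·(-8−(-4)) + 5·(-4−(-94/11)) + 2·(-94/11−(-8))) = ½·(-40/11 + 250/11 − 12/11) = 9, so the D-coordinate is 9/(-11) = -9/11.
[DGF] = ½·(9·(-94/11−(-4)) + (10/11)·(-4−(-6)) + 2·(-6−(-94/11))) = ½·(-450/11 + 20/11 + 56/11) = -17, so the E-coordinate is 17/11.
[DEG] = ½·(9·(-8−(-94/11)) + 5·(-94/11−(-6)) + (10/11)·(-6−(-8))) = ½·(54/11 − 140/11 + 20/11) = -3, so the F-coordinate is 3/11.
Check: -9/11 + 17/11 + 3/11 = 1.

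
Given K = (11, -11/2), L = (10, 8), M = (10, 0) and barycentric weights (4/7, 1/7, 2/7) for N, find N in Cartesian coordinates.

(74/7, -2)

N = (4/7)·K + (1/7)·L + (2/7)·M.
x-coordinate: (4/7)·11 + (1/7)·10 + (2/7)·10 = 74/7.
y-coordinate: (4/7)·(-11/2) + (1/7)·8 + (2/7)·0 = -2.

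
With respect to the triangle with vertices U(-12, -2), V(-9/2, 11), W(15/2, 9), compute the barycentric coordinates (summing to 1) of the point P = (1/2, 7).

(2/9, 2/9, 5/9)

Signed area of the reference triangle: [UVW] = ½·((-12)·(11−9) + (-9/2)·(9−(-2)) + (15/2)·(-2−11)) = ½·(-24 − 99/2 − 195/2) = -171/2.
[PVW] = ½·((1/2)·(11−9) + (-9/2)·(9−7) + (15/2)·(7−11)) = ½·(1 − 9 − 30) = -19, so the U-coordinate is (-19)/(-171/2) = 2/9.
[UPW] = ½·((-12)·(7−9) + (1/2)·(9−(-2)) + (15/2)·(-2−7)) = ½·(24 + 11/2 − 135/2) = -19, so the V-coordinate is 2/9.
[UVP] = ½·((-12)·(11−7) + (-9/2)·(7−(-2)) + (1/2)·(-2−11)) = ½·(-48 − 81/2 − 13/2) = -95/2, so the W-coordinate is 5/9.
Check: 2/9 + 2/9 + 5/9 = 1.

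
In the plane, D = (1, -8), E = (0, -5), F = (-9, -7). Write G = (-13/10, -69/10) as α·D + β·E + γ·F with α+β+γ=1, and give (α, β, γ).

(1/2, 3/10, 1/5)

Signed area of the reference triangle: [DEF] = ½·(1·(-5−(-7)) + 0·(-7−(-8)) + (-9)·(-8−(-5))) = ½·(2 + 0 + 27) = 29/2.
[GEF] = ½·((-13/10)·(-5−(-7)) + 0·(-7−(-69/10)) + (-9)·(-69/10−(-5))) = ½·(-13/5 + 0 + 171/10) = 29/4, so the D-coordinate is (29/4)/(29/2) = 1/2.
[DGF] = ½·(1·(-69/10−(-7)) + (-13/10)·(-7−(-8)) + (-9)·(-8−(-69/10))) = ½·(1/10 − 13/10 + 99/10) = 87/20, so the E-coordinate is 3/10.
[DEG] = ½·(1·(-5−(-69/10)) + 0·(-69/10−(-8)) + (-13/10)·(-8−(-5))) = ½·(19/10 + 0 + 39/10) = 29/10, so the F-coordinate is 1/5.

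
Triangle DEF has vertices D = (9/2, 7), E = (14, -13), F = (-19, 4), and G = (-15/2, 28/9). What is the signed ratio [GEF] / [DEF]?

1/3

[DEF] = ½·((9/2)·(-13−4) + 14·(4−7) + (-19)·(7−(-13))) = ½·(-153/2 − 42 − 380) = -997/4.
[GEF] = ½·((-15/2)·(-13−4) + 14·(4−(28/9)) + (-19)·(28/9−(-13))) = ½·(255/2 + 112/9 − 2755/9) = -997/12, so the ratio is (-997/12)/(-997/4) = 1/3.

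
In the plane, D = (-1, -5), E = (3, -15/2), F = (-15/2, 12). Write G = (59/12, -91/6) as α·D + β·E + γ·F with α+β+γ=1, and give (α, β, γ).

(5/6, 2/3, -1/2)

Signed area of the reference triangle: [DEF] = ½·((-1)·(-15/2−12) + 3·(12−(-5)) + (-15/2)·(-5−(-15/2))) = ½·(39/2 + 51 − 75/4) = 207/8.
[GEF] = ½·((59/12)·(-15/2−12) + 3·(12−(-91/6)) + (-15/2)·(-91/6−(-15/2))) = ½·(-767/8 + 163/2 + 115/2) = 345/16, so the D-coordinate is (345/16)/(207/8) = 5/6.
[DGF] = ½·((-1)·(-91/6−12) + (59/12)·(12−(-5)) + (-15/2)·(-5−(-91/6))) = ½·(163/6 + 1003/12 − 305/4) = 69/4, so the E-coordinate is 2/3.
[DEG] = ½·((-1)·(-15/2−(-91/6)) + 3·(-91/6−(-5)) + (59/12)·(-5−(-15/2))) = ½·(-23/3 − 61/2 + 295/24) = -207/16, so the F-coordinate is -1/2.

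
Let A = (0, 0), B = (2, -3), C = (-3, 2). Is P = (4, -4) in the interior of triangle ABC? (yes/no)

no

Barycentric coordinates of P: (1, 4/5, -4/5).
The three coordinates are positive, positive, negative; a point is interior exactly when all three are positive.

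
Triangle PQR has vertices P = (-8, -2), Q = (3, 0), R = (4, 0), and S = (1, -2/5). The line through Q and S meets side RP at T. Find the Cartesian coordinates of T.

(-2, -1)

Barycentric coordinates of S with respect to PQR: (1/5, 3/5, 1/5).
On side RP the Q-coordinate is zero; dropping S's Q-weight 3/5 and renormalizing the remaining 1/5 : 1/5 gives weights 1/2, 1/2 on R, P.
T = (1/2)·(4, 0) + (1/2)·(-8, -2) = (-2, -1).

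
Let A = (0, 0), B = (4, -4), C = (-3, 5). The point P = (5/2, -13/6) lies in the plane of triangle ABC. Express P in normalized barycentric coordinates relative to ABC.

Signed area of the reference triangle: [ABC] = ½·(0·(-4−5) + 4·(5−0) + (-3)·(0−(-4))) = ½·(0 + 20 − 12) = 4.
[PBC] = ½·((5/2)·(-4−5) + 4·(5−(-13/6)) + (-3)·(-13/6−(-4))) = ½·(-45/2 + 86/3 − 11/2) = 1/3, so the A-coordinate is (1/3)/4 = 1/12.
[APC] = ½·(0·(-13/6−5) + (5/2)·(5−0) + (-3)·(0−(-13/6))) = ½·(0 + 25/2 − 13/2) = 3, so the B-coordinate is 3/4.
[ABP] = ½·(0·(-4−(-13/6)) + 4·(-13/6−0) + (5/2)·(0−(-4))) = ½·(0 − 26/3 + 10) = 2/3, so the C-coordinate is 1/6.
Check: 1/12 + 3/4 + 1/6 = 1.

(1/12, 3/4, 1/6)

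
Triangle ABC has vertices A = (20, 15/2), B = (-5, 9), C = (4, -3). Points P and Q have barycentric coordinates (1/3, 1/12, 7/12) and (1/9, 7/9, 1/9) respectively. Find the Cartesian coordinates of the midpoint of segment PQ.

Barycentric coordinates of the midpoint are the average: (2/9, 31/72, 25/72).
Converting: (2/9)·A + (31/72)·B + (25/72)·C = (265/72, 9/2).

(265/72, 9/2)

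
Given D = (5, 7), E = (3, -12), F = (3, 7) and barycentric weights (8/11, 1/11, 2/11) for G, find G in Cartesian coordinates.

G = (8/11)·D + (1/11)·E + (2/11)·F.
x-coordinate: (8/11)·5 + (1/11)·3 + (2/11)·3 = 49/11.
y-coordinate: (8/11)·7 + (1/11)·(-12) + (2/11)·7 = 58/11.

(49/11, 58/11)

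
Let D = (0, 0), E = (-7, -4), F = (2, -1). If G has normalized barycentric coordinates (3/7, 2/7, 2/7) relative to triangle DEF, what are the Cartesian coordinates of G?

G = (3/7)·D + (2/7)·E + (2/7)·F.
x-coordinate: (3/7)·0 + (2/7)·(-7) + (2/7)·2 = -10/7.
y-coordinate: (3/7)·0 + (2/7)·(-4) + (2/7)·(-1) = -10/7.

(-10/7, -10/7)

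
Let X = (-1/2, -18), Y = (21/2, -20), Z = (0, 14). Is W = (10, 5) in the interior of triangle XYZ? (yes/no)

Barycentric coordinates of W: (-491/706, 649/706, 274/353).
The three coordinates are negative, positive, positive; a point is interior exactly when all three are positive.

no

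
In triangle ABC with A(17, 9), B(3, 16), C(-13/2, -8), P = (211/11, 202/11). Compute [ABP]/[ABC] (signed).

[ABC] = ½·(17·(16−(-8)) + 3·(-8−9) + (-13/2)·(9−16)) = ½·(408 − 51 + 91/2) = 805/4.
[ABP] = ½·(17·(16−(202/11)) + 3·(202/11−9) + (211/11)·(9−16)) = ½·(-442/11 + 309/11 − 1477/11) = -805/11, so the ratio is (-805/11)/(805/4) = -4/11.

-4/11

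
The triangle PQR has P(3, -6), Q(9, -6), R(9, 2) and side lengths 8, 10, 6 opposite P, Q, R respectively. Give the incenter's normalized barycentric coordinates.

The incenter has barycentric coordinates proportional to the opposite side lengths: (8 : 10 : 6).
Normalizing by 8+10+6 = 24 gives (1/3, 5/12, 1/4).

(1/3, 5/12, 1/4)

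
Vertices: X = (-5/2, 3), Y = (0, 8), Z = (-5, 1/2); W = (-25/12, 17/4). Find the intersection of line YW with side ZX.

Barycentric coordinates of W with respect to XYZ: (1/2, 1/3, 1/6).
On side ZX the Y-coordinate is zero; dropping W's Y-weight 1/3 and renormalizing the remaining 1/6 : 1/2 gives weights 1/4, 3/4 on Z, X.
V = (1/4)·(-5, 1/2) + (3/4)·(-5/2, 3) = (-25/8, 19/8).

(-25/8, 19/8)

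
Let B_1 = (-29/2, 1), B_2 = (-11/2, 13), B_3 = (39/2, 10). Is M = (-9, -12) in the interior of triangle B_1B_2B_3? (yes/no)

no

Barycentric coordinates of M: (1271/654, -983/654, 61/109).
The three coordinates are positive, negative, positive; a point is interior exactly when all three are positive.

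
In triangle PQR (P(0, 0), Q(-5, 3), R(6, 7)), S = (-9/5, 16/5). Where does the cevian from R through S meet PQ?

(-15/4, 9/4)

Barycentric coordinates of S with respect to PQR: (1/5, 3/5, 1/5).
On side PQ the R-coordinate is zero; dropping S's R-weight 1/5 and renormalizing the remaining 1/5 : 3/5 gives weights 1/4, 3/4 on P, Q.
T = (1/4)·(0, 0) + (3/4)·(-5, 3) = (-15/4, 9/4).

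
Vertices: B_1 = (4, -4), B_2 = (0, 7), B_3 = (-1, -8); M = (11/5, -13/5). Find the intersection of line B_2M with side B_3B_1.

Barycentric coordinates of M with respect to B_1B_2B_3: (3/5, 1/5, 1/5).
On side B_3B_1 the B_2-coordinate is zero; dropping M's B_2-weight 1/5 and renormalizing the remaining 1/5 : 3/5 gives weights 1/4, 3/4 on B_3, B_1.
N = (1/4)·(-1, -8) + (3/4)·(4, -4) = (11/4, -5).

(11/4, -5)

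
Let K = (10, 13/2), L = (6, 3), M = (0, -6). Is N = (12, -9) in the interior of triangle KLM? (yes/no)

no

Barycentric coordinates of N: (42/5, -12, 23/5).
The three coordinates are positive, negative, positive; a point is interior exactly when all three are positive.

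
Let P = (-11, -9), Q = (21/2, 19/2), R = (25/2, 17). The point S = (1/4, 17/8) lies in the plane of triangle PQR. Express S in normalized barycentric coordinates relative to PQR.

(1/2, 1/4, 1/4)

Signed area of the reference triangle: [PQR] = ½·((-11)·(19/2−17) + (21/2)·(17−(-9)) + (25/2)·(-9−(19/2))) = ½·(165/2 + 273 − 925/4) = 497/8.
[SQR] = ½·((1/4)·(19/2−17) + (21/2)·(17−(17/8)) + (25/2)·(17/8−(19/2))) = ½·(-15/8 + 2499/16 − 1475/16) = 497/16, so the P-coordinate is (497/16)/(497/8) = 1/2.
[PSR] = ½·((-11)·(17/8−17) + (1/4)·(17−(-9)) + (25/2)·(-9−(17/8))) = ½·(1309/8 + 13/2 − 2225/16) = 497/32, so the Q-coordinate is 1/4.
[PQS] = ½·((-11)·(19/2−(17/8)) + (21/2)·(17/8−(-9)) + (1/4)·(-9−(19/2))) = ½·(-649/8 + 1869/16 − 37/8) = 497/32, so the R-coordinate is 1/4.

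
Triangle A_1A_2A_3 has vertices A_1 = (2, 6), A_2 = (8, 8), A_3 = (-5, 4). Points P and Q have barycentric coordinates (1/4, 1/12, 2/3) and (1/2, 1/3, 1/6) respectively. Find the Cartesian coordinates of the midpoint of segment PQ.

(1/3, 67/12)

Barycentric coordinates of the midpoint are the average: (3/8, 5/24, 5/12).
Converting: (3/8)·A_1 + (5/24)·A_2 + (5/12)·A_3 = (1/3, 67/12).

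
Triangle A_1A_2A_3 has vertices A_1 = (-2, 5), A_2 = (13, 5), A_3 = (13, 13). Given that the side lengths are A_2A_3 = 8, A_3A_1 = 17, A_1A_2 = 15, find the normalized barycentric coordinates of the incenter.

(1/5, 17/40, 3/8)

The incenter has barycentric coordinates proportional to the opposite side lengths: (8 : 17 : 15).
Normalizing by 8+17+15 = 40 gives (1/5, 17/40, 3/8).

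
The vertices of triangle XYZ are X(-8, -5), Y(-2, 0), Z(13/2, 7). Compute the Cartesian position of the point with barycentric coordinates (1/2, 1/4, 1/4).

W = (1/2)·X + (1/4)·Y + (1/4)·Z.
x-coordinate: (1/2)·(-8) + (1/4)·(-2) + (1/4)·(13/2) = -23/8.
y-coordinate: (1/2)·(-5) + (1/4)·0 + (1/4)·7 = -3/4.

(-23/8, -3/4)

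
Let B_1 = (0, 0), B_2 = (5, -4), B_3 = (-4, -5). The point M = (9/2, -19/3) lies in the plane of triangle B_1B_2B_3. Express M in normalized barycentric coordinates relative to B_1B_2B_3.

(-1/2, 7/6, 1/3)

Signed area of the reference triangle: [B_1B_2B_3] = ½·(0·(-4−(-5)) + 5·(-5−0) + (-4)·(0−(-4))) = ½·(0 − 25 − 16) = -41/2.
[MB_2B_3] = ½·((9/2)·(-4−(-5)) + 5·(-5−(-19/3)) + (-4)·(-19/3−(-4))) = ½·(9/2 + 20/3 + 28/3) = 41/4, so the B_1-coordinate is (41/4)/(-41/2) = -1/2.
[B_1MB_3] = ½·(0·(-19/3−(-5)) + (9/2)·(-5−0) + (-4)·(0−(-19/3))) = ½·(0 − 45/2 − 76/3) = -287/12, so the B_2-coordinate is 7/6.
[B_1B_2M] = ½·(0·(-4−(-19/3)) + 5·(-19/3−0) + (9/2)·(0−(-4))) = ½·(0 − 95/3 + 18) = -41/6, so the B_3-coordinate is 1/3.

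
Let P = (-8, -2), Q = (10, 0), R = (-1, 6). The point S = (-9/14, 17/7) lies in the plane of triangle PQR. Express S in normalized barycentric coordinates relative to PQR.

(2/7, 3/14, 1/2)

Signed area of the reference triangle: [PQR] = ½·((-8)·(0−6) + 10·(6−(-2)) + (-1)·(-2−0)) = ½·(48 + 80 + 2) = 65.
[SQR] = ½·((-9/14)·(0−6) + 10·(6−(17/7)) + (-1)·(17/7−0)) = ½·(27/7 + 250/7 − 17/7) = 130/7, so the P-coordinate is (130/7)/65 = 2/7.
[PSR] = ½·((-8)·(17/7−6) + (-9/14)·(6−(-2)) + (-1)·(-2−(17/7))) = ½·(200/7 − 36/7 + 31/7) = 195/14, so the Q-coordinate is 3/14.
[PQS] = ½·((-8)·(0−(17/7)) + 10·(17/7−(-2)) + (-9/14)·(-2−0)) = ½·(136/7 + 310/7 + 9/7) = 65/2, so the R-coordinate is 1/2.
Check: 2/7 + 3/14 + 1/2 = 1.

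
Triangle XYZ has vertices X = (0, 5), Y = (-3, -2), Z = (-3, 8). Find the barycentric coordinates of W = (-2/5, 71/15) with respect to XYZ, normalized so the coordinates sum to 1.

Signed area of the reference triangle: [XYZ] = ½·(0·(-2−8) + (-3)·(8−5) + (-3)·(5−(-2))) = ½·(0 − 9 − 21) = -15.
[WYZ] = ½·((-2/5)·(-2−8) + (-3)·(8−(71/15)) + (-3)·(71/15−(-2))) = ½·(4 − 49/5 − 101/5) = -13, so the X-coordinate is (-13)/(-15) = 13/15.
[XWZ] = ½·(0·(71/15−8) + (-2/5)·(8−5) + (-3)·(5−(71/15))) = ½·(0 − 6/5 − 4/5) = -1, so the Y-coordinate is 1/15.
[XYW] = ½·(0·(-2−(71/15)) + (-3)·(71/15−5) + (-2/5)·(5−(-2))) = ½·(0 + 4/5 − 14/5) = -1, so the Z-coordinate is 1/15.
Check: 13/15 + 1/15 + 1/15 = 1.

(13/15, 1/15, 1/15)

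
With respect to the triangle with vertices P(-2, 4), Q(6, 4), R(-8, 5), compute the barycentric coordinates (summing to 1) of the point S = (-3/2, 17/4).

Signed area of the reference triangle: [PQR] = ½·((-2)·(4−5) + 6·(5−4) + (-8)·(4−4)) = ½·(2 + 6 + 0) = 4.
[SQR] = ½·((-3/2)·(4−5) + 6·(5−(17/4)) + (-8)·(17/4−4)) = ½·(3/2 + 9/2 − 2) = 2, so the P-coordinate is 2/4 = 1/2.
[PSR] = ½·((-2)·(17/4−5) + (-3/2)·(5−4) + (-8)·(4−(17/4))) = ½·(3/2 − 3/2 + 2) = 1, so the Q-coordinate is 1/4.
[PQS] = ½·((-2)·(4−(17/4)) + 6·(17/4−4) + (-3/2)·(4−4)) = ½·(1/2 + 3/2 + 0) = 1, so the R-coordinate is 1/4.

(1/2, 1/4, 1/4)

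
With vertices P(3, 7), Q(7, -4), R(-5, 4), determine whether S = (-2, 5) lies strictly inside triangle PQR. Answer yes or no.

yes

Barycentric coordinates of S: (9/25, 1/100, 63/100).
The three coordinates are positive, positive, positive; a point is interior exactly when all three are positive.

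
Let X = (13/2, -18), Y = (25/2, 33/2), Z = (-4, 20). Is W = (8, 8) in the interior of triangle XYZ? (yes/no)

Barycentric coordinates of W: (208/787, 440/787, 139/787).
The three coordinates are positive, positive, positive; a point is interior exactly when all three are positive.

yes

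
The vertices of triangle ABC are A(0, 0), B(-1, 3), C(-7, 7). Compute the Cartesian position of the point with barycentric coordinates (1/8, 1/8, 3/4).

P = (1/8)·A + (1/8)·B + (3/4)·C.
x-coordinate: (1/8)·0 + (1/8)·(-1) + (3/4)·(-7) = -43/8.
y-coordinate: (1/8)·0 + (1/8)·3 + (3/4)·7 = 45/8.

(-43/8, 45/8)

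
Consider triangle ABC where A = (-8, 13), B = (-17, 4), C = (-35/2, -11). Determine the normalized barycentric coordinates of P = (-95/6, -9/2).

Signed area of the reference triangle: [ABC] = ½·((-8)·(4−(-11)) + (-17)·(-11−13) + (-35/2)·(13−4)) = ½·(-120 + 408 − 315/2) = 261/4.
[PBC] = ½·((-95/6)·(4−(-11)) + (-17)·(-11−(-9/2)) + (-35/2)·(-9/2−4)) = ½·(-475/2 + 221/2 + 595/4) = 87/8, so the A-coordinate is (87/8)/(261/4) = 1/6.
[APC] = ½·((-8)·(-9/2−(-11)) + (-95/6)·(-11−13) + (-35/2)·(13−(-9/2))) = ½·(-52 + 380 − 1225/4) = 87/8, so the B-coordinate is 1/6.
[ABP] = ½·((-8)·(4−(-9/2)) + (-17)·(-9/2−13) + (-95/6)·(13−4)) = ½·(-68 + 595/2 − 285/2) = 87/2, so the C-coordinate is 2/3.

(1/6, 1/6, 2/3)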